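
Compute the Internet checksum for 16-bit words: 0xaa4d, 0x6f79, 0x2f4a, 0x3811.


Sum all words (with carry folding):
+ 0xaa4d = 0xaa4d
+ 0x6f79 = 0x19c7
+ 0x2f4a = 0x4911
+ 0x3811 = 0x8122
One's complement: ~0x8122
Checksum = 0x7edd


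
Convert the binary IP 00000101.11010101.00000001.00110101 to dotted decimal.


00000101 = 5
11010101 = 213
00000001 = 1
00110101 = 53
IP: 5.213.1.53


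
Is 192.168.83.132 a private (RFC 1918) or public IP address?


RFC 1918 private ranges:
  10.0.0.0/8 (10.0.0.0 - 10.255.255.255)
  172.16.0.0/12 (172.16.0.0 - 172.31.255.255)
  192.168.0.0/16 (192.168.0.0 - 192.168.255.255)
Private (in 192.168.0.0/16)


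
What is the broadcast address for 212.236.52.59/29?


Network: 212.236.52.56/29
Host bits = 3
Set all host bits to 1:
Broadcast: 212.236.52.63


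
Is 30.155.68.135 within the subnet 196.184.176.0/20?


Subnet network: 196.184.176.0
Test IP AND mask: 30.155.64.0
No, 30.155.68.135 is not in 196.184.176.0/20


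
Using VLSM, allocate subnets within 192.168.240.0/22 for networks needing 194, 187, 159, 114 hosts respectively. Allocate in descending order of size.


194 hosts -> /24 (254 usable): 192.168.240.0/24
187 hosts -> /24 (254 usable): 192.168.241.0/24
159 hosts -> /24 (254 usable): 192.168.242.0/24
114 hosts -> /25 (126 usable): 192.168.243.0/25
Allocation: 192.168.240.0/24 (194 hosts, 254 usable); 192.168.241.0/24 (187 hosts, 254 usable); 192.168.242.0/24 (159 hosts, 254 usable); 192.168.243.0/25 (114 hosts, 126 usable)


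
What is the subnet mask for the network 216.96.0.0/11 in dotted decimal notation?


/11 means 11 network bits, 21 host bits
Binary: 11111111111000000000000000000000
Mask: 255.224.0.0


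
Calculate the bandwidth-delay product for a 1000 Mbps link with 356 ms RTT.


BDP = bandwidth * RTT
= 1000 Mbps * 356 ms
= 1000 * 1e6 * 356 / 1000 bits
= 356000000 bits
= 44500000 bytes
= 43457.0312 KB
BDP = 356000000 bits (44500000 bytes)


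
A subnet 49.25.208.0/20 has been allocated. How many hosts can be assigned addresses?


Host bits = 32 - 20 = 12
Total addresses = 2^12 = 4096
Usable = total - 2 (network and broadcast)
Usable hosts: 4094


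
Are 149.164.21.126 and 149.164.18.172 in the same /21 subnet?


Mask: 255.255.248.0
149.164.21.126 AND mask = 149.164.16.0
149.164.18.172 AND mask = 149.164.16.0
Yes, same subnet (149.164.16.0)


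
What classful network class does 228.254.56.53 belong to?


First octet: 228
Binary: 11100100
1110xxxx -> Class D (224-239)
Class D (multicast), default mask N/A


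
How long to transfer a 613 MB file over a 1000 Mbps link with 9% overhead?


Effective throughput = 1000 * (1 - 9/100) = 910 Mbps
File size in Mb = 613 * 8 = 4904 Mb
Time = 4904 / 910
Time = 5.389 seconds


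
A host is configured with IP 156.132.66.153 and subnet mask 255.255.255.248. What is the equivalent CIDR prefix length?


Binary: 11111111.11111111.11111111.11111000
Count leading 1s
Prefix: /29


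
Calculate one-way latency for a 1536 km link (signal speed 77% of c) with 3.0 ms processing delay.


Speed = 0.77 * 3e5 km/s = 231000 km/s
Propagation delay = 1536 / 231000 = 0.0066 s = 6.6494 ms
Processing delay = 3.0 ms
Total one-way latency = 9.6494 ms


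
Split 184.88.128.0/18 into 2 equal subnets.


New prefix = 18 + 1 = 19
Each subnet has 8192 addresses
  184.88.128.0/19
  184.88.160.0/19
Subnets: 184.88.128.0/19, 184.88.160.0/19


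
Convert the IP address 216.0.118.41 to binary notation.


216 = 11011000
0 = 00000000
118 = 01110110
41 = 00101001
Binary: 11011000.00000000.01110110.00101001


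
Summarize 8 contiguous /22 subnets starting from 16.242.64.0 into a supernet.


Original prefix: /22
Number of subnets: 8 = 2^3
New prefix = 22 - 3 = 19
Supernet: 16.242.64.0/19


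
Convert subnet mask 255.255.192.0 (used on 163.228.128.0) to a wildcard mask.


Subnet mask: 255.255.192.0
Wildcard = 255.255.255.255 - subnet mask
255 - 255 = 0
255 - 255 = 0
255 - 192 = 63
255 - 0 = 255
Wildcard: 0.0.63.255


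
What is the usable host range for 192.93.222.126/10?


Network: 192.64.0.0
Broadcast: 192.127.255.255
First usable = network + 1
Last usable = broadcast - 1
Range: 192.64.0.1 to 192.127.255.254


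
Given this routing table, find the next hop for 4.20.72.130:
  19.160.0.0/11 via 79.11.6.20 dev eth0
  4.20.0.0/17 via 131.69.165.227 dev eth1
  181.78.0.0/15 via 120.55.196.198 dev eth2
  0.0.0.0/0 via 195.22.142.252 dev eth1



Longest prefix match for 4.20.72.130:
  /11 19.160.0.0: no
  /17 4.20.0.0: MATCH
  /15 181.78.0.0: no
  /0 0.0.0.0: MATCH
Selected: next-hop 131.69.165.227 via eth1 (matched /17)


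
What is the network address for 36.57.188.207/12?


IP:   00100100.00111001.10111100.11001111
Mask: 11111111.11110000.00000000.00000000
AND operation:
Net:  00100100.00110000.00000000.00000000
Network: 36.48.0.0/12


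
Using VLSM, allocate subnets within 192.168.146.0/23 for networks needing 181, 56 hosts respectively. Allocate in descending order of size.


181 hosts -> /24 (254 usable): 192.168.146.0/24
56 hosts -> /26 (62 usable): 192.168.147.0/26
Allocation: 192.168.146.0/24 (181 hosts, 254 usable); 192.168.147.0/26 (56 hosts, 62 usable)


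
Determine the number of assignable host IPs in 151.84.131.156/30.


Host bits = 32 - 30 = 2
Total addresses = 2^2 = 4
Usable = total - 2 (network and broadcast)
Usable hosts: 2


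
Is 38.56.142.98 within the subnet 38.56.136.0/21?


Subnet network: 38.56.136.0
Test IP AND mask: 38.56.136.0
Yes, 38.56.142.98 is in 38.56.136.0/21


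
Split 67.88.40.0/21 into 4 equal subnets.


New prefix = 21 + 2 = 23
Each subnet has 512 addresses
  67.88.40.0/23
  67.88.42.0/23
  67.88.44.0/23
  67.88.46.0/23
Subnets: 67.88.40.0/23, 67.88.42.0/23, 67.88.44.0/23, 67.88.46.0/23


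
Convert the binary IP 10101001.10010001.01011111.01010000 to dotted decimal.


10101001 = 169
10010001 = 145
01011111 = 95
01010000 = 80
IP: 169.145.95.80


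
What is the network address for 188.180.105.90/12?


IP:   10111100.10110100.01101001.01011010
Mask: 11111111.11110000.00000000.00000000
AND operation:
Net:  10111100.10110000.00000000.00000000
Network: 188.176.0.0/12


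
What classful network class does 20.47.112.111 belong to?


First octet: 20
Binary: 00010100
0xxxxxxx -> Class A (1-126)
Class A, default mask 255.0.0.0 (/8)


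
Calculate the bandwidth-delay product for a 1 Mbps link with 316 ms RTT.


BDP = bandwidth * RTT
= 1 Mbps * 316 ms
= 1 * 1e6 * 316 / 1000 bits
= 316000 bits
= 39500 bytes
= 38.5742 KB
BDP = 316000 bits (39500 bytes)


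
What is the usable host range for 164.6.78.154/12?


Network: 164.0.0.0
Broadcast: 164.15.255.255
First usable = network + 1
Last usable = broadcast - 1
Range: 164.0.0.1 to 164.15.255.254


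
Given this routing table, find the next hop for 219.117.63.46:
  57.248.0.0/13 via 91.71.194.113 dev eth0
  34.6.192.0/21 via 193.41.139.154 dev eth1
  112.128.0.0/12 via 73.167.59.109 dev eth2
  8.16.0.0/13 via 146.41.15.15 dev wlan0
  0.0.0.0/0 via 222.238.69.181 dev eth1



Longest prefix match for 219.117.63.46:
  /13 57.248.0.0: no
  /21 34.6.192.0: no
  /12 112.128.0.0: no
  /13 8.16.0.0: no
  /0 0.0.0.0: MATCH
Selected: next-hop 222.238.69.181 via eth1 (matched /0)


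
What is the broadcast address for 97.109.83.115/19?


Network: 97.109.64.0/19
Host bits = 13
Set all host bits to 1:
Broadcast: 97.109.95.255


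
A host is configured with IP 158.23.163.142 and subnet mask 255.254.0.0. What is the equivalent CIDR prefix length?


Binary: 11111111.11111110.00000000.00000000
Count leading 1s
Prefix: /15


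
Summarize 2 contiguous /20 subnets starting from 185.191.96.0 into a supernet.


Original prefix: /20
Number of subnets: 2 = 2^1
New prefix = 20 - 1 = 19
Supernet: 185.191.96.0/19


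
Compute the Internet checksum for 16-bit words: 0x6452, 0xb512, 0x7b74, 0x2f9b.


Sum all words (with carry folding):
+ 0x6452 = 0x6452
+ 0xb512 = 0x1965
+ 0x7b74 = 0x94d9
+ 0x2f9b = 0xc474
One's complement: ~0xc474
Checksum = 0x3b8b


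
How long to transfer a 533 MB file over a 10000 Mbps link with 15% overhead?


Effective throughput = 10000 * (1 - 15/100) = 8500 Mbps
File size in Mb = 533 * 8 = 4264 Mb
Time = 4264 / 8500
Time = 0.5016 seconds


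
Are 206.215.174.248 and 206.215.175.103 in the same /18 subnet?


Mask: 255.255.192.0
206.215.174.248 AND mask = 206.215.128.0
206.215.175.103 AND mask = 206.215.128.0
Yes, same subnet (206.215.128.0)


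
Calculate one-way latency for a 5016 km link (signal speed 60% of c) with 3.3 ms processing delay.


Speed = 0.6 * 3e5 km/s = 180000 km/s
Propagation delay = 5016 / 180000 = 0.0279 s = 27.8667 ms
Processing delay = 3.3 ms
Total one-way latency = 31.1667 ms


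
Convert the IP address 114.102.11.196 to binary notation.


114 = 01110010
102 = 01100110
11 = 00001011
196 = 11000100
Binary: 01110010.01100110.00001011.11000100


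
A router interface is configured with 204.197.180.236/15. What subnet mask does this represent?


/15 means 15 network bits, 17 host bits
Binary: 11111111111111100000000000000000
Mask: 255.254.0.0


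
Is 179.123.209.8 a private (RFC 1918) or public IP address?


RFC 1918 private ranges:
  10.0.0.0/8 (10.0.0.0 - 10.255.255.255)
  172.16.0.0/12 (172.16.0.0 - 172.31.255.255)
  192.168.0.0/16 (192.168.0.0 - 192.168.255.255)
Public (not in any RFC 1918 range)


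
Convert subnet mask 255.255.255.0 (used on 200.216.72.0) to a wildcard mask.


Subnet mask: 255.255.255.0
Wildcard = 255.255.255.255 - subnet mask
255 - 255 = 0
255 - 255 = 0
255 - 255 = 0
255 - 0 = 255
Wildcard: 0.0.0.255


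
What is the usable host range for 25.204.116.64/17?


Network: 25.204.0.0
Broadcast: 25.204.127.255
First usable = network + 1
Last usable = broadcast - 1
Range: 25.204.0.1 to 25.204.127.254


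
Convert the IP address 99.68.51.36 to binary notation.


99 = 01100011
68 = 01000100
51 = 00110011
36 = 00100100
Binary: 01100011.01000100.00110011.00100100


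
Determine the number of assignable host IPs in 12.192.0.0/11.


Host bits = 32 - 11 = 21
Total addresses = 2^21 = 2097152
Usable = total - 2 (network and broadcast)
Usable hosts: 2097150


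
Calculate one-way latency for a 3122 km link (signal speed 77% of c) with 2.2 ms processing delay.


Speed = 0.77 * 3e5 km/s = 231000 km/s
Propagation delay = 3122 / 231000 = 0.0135 s = 13.5152 ms
Processing delay = 2.2 ms
Total one-way latency = 15.7152 ms


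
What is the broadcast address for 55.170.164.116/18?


Network: 55.170.128.0/18
Host bits = 14
Set all host bits to 1:
Broadcast: 55.170.191.255


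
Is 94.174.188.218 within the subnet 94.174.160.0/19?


Subnet network: 94.174.160.0
Test IP AND mask: 94.174.160.0
Yes, 94.174.188.218 is in 94.174.160.0/19


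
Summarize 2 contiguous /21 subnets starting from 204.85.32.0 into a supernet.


Original prefix: /21
Number of subnets: 2 = 2^1
New prefix = 21 - 1 = 20
Supernet: 204.85.32.0/20


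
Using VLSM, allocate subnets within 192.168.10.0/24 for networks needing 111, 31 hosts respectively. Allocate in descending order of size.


111 hosts -> /25 (126 usable): 192.168.10.0/25
31 hosts -> /26 (62 usable): 192.168.10.128/26
Allocation: 192.168.10.0/25 (111 hosts, 126 usable); 192.168.10.128/26 (31 hosts, 62 usable)


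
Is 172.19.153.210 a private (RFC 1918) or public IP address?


RFC 1918 private ranges:
  10.0.0.0/8 (10.0.0.0 - 10.255.255.255)
  172.16.0.0/12 (172.16.0.0 - 172.31.255.255)
  192.168.0.0/16 (192.168.0.0 - 192.168.255.255)
Private (in 172.16.0.0/12)


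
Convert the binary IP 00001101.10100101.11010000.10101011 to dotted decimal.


00001101 = 13
10100101 = 165
11010000 = 208
10101011 = 171
IP: 13.165.208.171


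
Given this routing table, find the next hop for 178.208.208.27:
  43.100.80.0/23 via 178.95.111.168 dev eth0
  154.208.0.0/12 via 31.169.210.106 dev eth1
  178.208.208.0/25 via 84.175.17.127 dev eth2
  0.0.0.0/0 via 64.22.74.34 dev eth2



Longest prefix match for 178.208.208.27:
  /23 43.100.80.0: no
  /12 154.208.0.0: no
  /25 178.208.208.0: MATCH
  /0 0.0.0.0: MATCH
Selected: next-hop 84.175.17.127 via eth2 (matched /25)


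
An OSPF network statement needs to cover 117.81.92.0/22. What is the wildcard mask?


Subnet mask: 255.255.252.0
Wildcard = 255.255.255.255 - subnet mask
255 - 255 = 0
255 - 255 = 0
255 - 252 = 3
255 - 0 = 255
Wildcard: 0.0.3.255


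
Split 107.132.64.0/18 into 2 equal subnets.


New prefix = 18 + 1 = 19
Each subnet has 8192 addresses
  107.132.64.0/19
  107.132.96.0/19
Subnets: 107.132.64.0/19, 107.132.96.0/19


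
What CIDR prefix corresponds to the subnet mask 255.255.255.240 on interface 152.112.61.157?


Binary: 11111111.11111111.11111111.11110000
Count leading 1s
Prefix: /28


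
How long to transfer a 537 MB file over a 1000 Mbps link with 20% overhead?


Effective throughput = 1000 * (1 - 20/100) = 800 Mbps
File size in Mb = 537 * 8 = 4296 Mb
Time = 4296 / 800
Time = 5.37 seconds


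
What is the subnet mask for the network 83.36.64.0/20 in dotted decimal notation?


/20 means 20 network bits, 12 host bits
Binary: 11111111111111111111000000000000
Mask: 255.255.240.0


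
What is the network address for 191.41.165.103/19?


IP:   10111111.00101001.10100101.01100111
Mask: 11111111.11111111.11100000.00000000
AND operation:
Net:  10111111.00101001.10100000.00000000
Network: 191.41.160.0/19


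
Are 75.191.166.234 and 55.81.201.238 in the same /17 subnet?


Mask: 255.255.128.0
75.191.166.234 AND mask = 75.191.128.0
55.81.201.238 AND mask = 55.81.128.0
No, different subnets (75.191.128.0 vs 55.81.128.0)


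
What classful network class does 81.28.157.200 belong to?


First octet: 81
Binary: 01010001
0xxxxxxx -> Class A (1-126)
Class A, default mask 255.0.0.0 (/8)


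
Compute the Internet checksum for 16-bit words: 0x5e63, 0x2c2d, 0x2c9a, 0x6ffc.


Sum all words (with carry folding):
+ 0x5e63 = 0x5e63
+ 0x2c2d = 0x8a90
+ 0x2c9a = 0xb72a
+ 0x6ffc = 0x2727
One's complement: ~0x2727
Checksum = 0xd8d8


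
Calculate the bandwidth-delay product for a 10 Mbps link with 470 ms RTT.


BDP = bandwidth * RTT
= 10 Mbps * 470 ms
= 10 * 1e6 * 470 / 1000 bits
= 4700000 bits
= 587500 bytes
= 573.7305 KB
BDP = 4700000 bits (587500 bytes)


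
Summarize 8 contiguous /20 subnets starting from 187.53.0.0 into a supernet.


Original prefix: /20
Number of subnets: 8 = 2^3
New prefix = 20 - 3 = 17
Supernet: 187.53.0.0/17


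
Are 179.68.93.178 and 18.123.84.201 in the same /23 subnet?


Mask: 255.255.254.0
179.68.93.178 AND mask = 179.68.92.0
18.123.84.201 AND mask = 18.123.84.0
No, different subnets (179.68.92.0 vs 18.123.84.0)


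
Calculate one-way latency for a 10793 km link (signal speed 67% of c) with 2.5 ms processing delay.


Speed = 0.67 * 3e5 km/s = 201000 km/s
Propagation delay = 10793 / 201000 = 0.0537 s = 53.6965 ms
Processing delay = 2.5 ms
Total one-way latency = 56.1965 ms


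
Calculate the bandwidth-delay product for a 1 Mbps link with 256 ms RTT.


BDP = bandwidth * RTT
= 1 Mbps * 256 ms
= 1 * 1e6 * 256 / 1000 bits
= 256000 bits
= 32000 bytes
= 31.25 KB
BDP = 256000 bits (32000 bytes)


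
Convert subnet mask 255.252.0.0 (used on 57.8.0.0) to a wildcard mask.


Subnet mask: 255.252.0.0
Wildcard = 255.255.255.255 - subnet mask
255 - 255 = 0
255 - 252 = 3
255 - 0 = 255
255 - 0 = 255
Wildcard: 0.3.255.255


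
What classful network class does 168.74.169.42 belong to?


First octet: 168
Binary: 10101000
10xxxxxx -> Class B (128-191)
Class B, default mask 255.255.0.0 (/16)


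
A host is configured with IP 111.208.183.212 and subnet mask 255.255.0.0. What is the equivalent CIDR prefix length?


Binary: 11111111.11111111.00000000.00000000
Count leading 1s
Prefix: /16


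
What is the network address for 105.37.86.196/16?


IP:   01101001.00100101.01010110.11000100
Mask: 11111111.11111111.00000000.00000000
AND operation:
Net:  01101001.00100101.00000000.00000000
Network: 105.37.0.0/16


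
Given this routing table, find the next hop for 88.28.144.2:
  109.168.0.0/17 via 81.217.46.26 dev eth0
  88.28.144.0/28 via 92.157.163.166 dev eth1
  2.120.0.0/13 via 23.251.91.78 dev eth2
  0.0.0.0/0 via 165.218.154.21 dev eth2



Longest prefix match for 88.28.144.2:
  /17 109.168.0.0: no
  /28 88.28.144.0: MATCH
  /13 2.120.0.0: no
  /0 0.0.0.0: MATCH
Selected: next-hop 92.157.163.166 via eth1 (matched /28)


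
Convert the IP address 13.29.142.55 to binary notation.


13 = 00001101
29 = 00011101
142 = 10001110
55 = 00110111
Binary: 00001101.00011101.10001110.00110111


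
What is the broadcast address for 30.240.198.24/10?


Network: 30.192.0.0/10
Host bits = 22
Set all host bits to 1:
Broadcast: 30.255.255.255


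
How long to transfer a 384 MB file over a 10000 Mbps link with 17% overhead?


Effective throughput = 10000 * (1 - 17/100) = 8300 Mbps
File size in Mb = 384 * 8 = 3072 Mb
Time = 3072 / 8300
Time = 0.3701 seconds


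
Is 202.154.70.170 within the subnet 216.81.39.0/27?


Subnet network: 216.81.39.0
Test IP AND mask: 202.154.70.160
No, 202.154.70.170 is not in 216.81.39.0/27


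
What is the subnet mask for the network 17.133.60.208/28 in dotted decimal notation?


/28 means 28 network bits, 4 host bits
Binary: 11111111111111111111111111110000
Mask: 255.255.255.240


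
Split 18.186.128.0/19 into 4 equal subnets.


New prefix = 19 + 2 = 21
Each subnet has 2048 addresses
  18.186.128.0/21
  18.186.136.0/21
  18.186.144.0/21
  18.186.152.0/21
Subnets: 18.186.128.0/21, 18.186.136.0/21, 18.186.144.0/21, 18.186.152.0/21


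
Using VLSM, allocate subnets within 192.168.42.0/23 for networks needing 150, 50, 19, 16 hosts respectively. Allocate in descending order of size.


150 hosts -> /24 (254 usable): 192.168.42.0/24
50 hosts -> /26 (62 usable): 192.168.43.0/26
19 hosts -> /27 (30 usable): 192.168.43.64/27
16 hosts -> /27 (30 usable): 192.168.43.96/27
Allocation: 192.168.42.0/24 (150 hosts, 254 usable); 192.168.43.0/26 (50 hosts, 62 usable); 192.168.43.64/27 (19 hosts, 30 usable); 192.168.43.96/27 (16 hosts, 30 usable)


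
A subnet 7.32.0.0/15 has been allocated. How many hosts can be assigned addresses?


Host bits = 32 - 15 = 17
Total addresses = 2^17 = 131072
Usable = total - 2 (network and broadcast)
Usable hosts: 131070


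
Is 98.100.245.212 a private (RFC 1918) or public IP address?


RFC 1918 private ranges:
  10.0.0.0/8 (10.0.0.0 - 10.255.255.255)
  172.16.0.0/12 (172.16.0.0 - 172.31.255.255)
  192.168.0.0/16 (192.168.0.0 - 192.168.255.255)
Public (not in any RFC 1918 range)


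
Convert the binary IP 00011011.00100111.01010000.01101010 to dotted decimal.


00011011 = 27
00100111 = 39
01010000 = 80
01101010 = 106
IP: 27.39.80.106


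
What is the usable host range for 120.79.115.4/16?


Network: 120.79.0.0
Broadcast: 120.79.255.255
First usable = network + 1
Last usable = broadcast - 1
Range: 120.79.0.1 to 120.79.255.254


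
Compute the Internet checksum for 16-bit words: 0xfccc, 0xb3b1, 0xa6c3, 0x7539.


Sum all words (with carry folding):
+ 0xfccc = 0xfccc
+ 0xb3b1 = 0xb07e
+ 0xa6c3 = 0x5742
+ 0x7539 = 0xcc7b
One's complement: ~0xcc7b
Checksum = 0x3384


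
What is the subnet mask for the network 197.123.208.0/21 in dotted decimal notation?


/21 means 21 network bits, 11 host bits
Binary: 11111111111111111111100000000000
Mask: 255.255.248.0


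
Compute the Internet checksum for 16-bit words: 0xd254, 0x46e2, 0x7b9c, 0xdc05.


Sum all words (with carry folding):
+ 0xd254 = 0xd254
+ 0x46e2 = 0x1937
+ 0x7b9c = 0x94d3
+ 0xdc05 = 0x70d9
One's complement: ~0x70d9
Checksum = 0x8f26


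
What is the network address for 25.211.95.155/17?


IP:   00011001.11010011.01011111.10011011
Mask: 11111111.11111111.10000000.00000000
AND operation:
Net:  00011001.11010011.00000000.00000000
Network: 25.211.0.0/17


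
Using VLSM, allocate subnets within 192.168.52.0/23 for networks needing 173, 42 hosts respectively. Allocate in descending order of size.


173 hosts -> /24 (254 usable): 192.168.52.0/24
42 hosts -> /26 (62 usable): 192.168.53.0/26
Allocation: 192.168.52.0/24 (173 hosts, 254 usable); 192.168.53.0/26 (42 hosts, 62 usable)


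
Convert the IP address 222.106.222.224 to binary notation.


222 = 11011110
106 = 01101010
222 = 11011110
224 = 11100000
Binary: 11011110.01101010.11011110.11100000


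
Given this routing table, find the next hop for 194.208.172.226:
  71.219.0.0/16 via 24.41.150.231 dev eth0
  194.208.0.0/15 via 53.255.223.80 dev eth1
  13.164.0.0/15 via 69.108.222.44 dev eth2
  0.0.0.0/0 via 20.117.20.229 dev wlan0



Longest prefix match for 194.208.172.226:
  /16 71.219.0.0: no
  /15 194.208.0.0: MATCH
  /15 13.164.0.0: no
  /0 0.0.0.0: MATCH
Selected: next-hop 53.255.223.80 via eth1 (matched /15)


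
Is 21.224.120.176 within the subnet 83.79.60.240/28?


Subnet network: 83.79.60.240
Test IP AND mask: 21.224.120.176
No, 21.224.120.176 is not in 83.79.60.240/28


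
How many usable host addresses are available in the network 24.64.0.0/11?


Host bits = 32 - 11 = 21
Total addresses = 2^21 = 2097152
Usable = total - 2 (network and broadcast)
Usable hosts: 2097150


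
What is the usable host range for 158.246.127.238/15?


Network: 158.246.0.0
Broadcast: 158.247.255.255
First usable = network + 1
Last usable = broadcast - 1
Range: 158.246.0.1 to 158.247.255.254


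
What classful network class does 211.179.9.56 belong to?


First octet: 211
Binary: 11010011
110xxxxx -> Class C (192-223)
Class C, default mask 255.255.255.0 (/24)


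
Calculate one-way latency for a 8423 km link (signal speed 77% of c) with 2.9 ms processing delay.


Speed = 0.77 * 3e5 km/s = 231000 km/s
Propagation delay = 8423 / 231000 = 0.0365 s = 36.4632 ms
Processing delay = 2.9 ms
Total one-way latency = 39.3632 ms


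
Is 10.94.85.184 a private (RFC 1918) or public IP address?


RFC 1918 private ranges:
  10.0.0.0/8 (10.0.0.0 - 10.255.255.255)
  172.16.0.0/12 (172.16.0.0 - 172.31.255.255)
  192.168.0.0/16 (192.168.0.0 - 192.168.255.255)
Private (in 10.0.0.0/8)


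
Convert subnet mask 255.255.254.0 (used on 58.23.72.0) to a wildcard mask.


Subnet mask: 255.255.254.0
Wildcard = 255.255.255.255 - subnet mask
255 - 255 = 0
255 - 255 = 0
255 - 254 = 1
255 - 0 = 255
Wildcard: 0.0.1.255


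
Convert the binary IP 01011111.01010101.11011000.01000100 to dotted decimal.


01011111 = 95
01010101 = 85
11011000 = 216
01000100 = 68
IP: 95.85.216.68


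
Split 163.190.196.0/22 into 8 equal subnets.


New prefix = 22 + 3 = 25
Each subnet has 128 addresses
  163.190.196.0/25
  163.190.196.128/25
  163.190.197.0/25
  163.190.197.128/25
  163.190.198.0/25
  163.190.198.128/25
  163.190.199.0/25
  163.190.199.128/25
Subnets: 163.190.196.0/25, 163.190.196.128/25, 163.190.197.0/25, 163.190.197.128/25, 163.190.198.0/25, 163.190.198.128/25, 163.190.199.0/25, 163.190.199.128/25


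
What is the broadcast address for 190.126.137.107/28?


Network: 190.126.137.96/28
Host bits = 4
Set all host bits to 1:
Broadcast: 190.126.137.111


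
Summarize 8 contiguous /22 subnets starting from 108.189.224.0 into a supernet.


Original prefix: /22
Number of subnets: 8 = 2^3
New prefix = 22 - 3 = 19
Supernet: 108.189.224.0/19


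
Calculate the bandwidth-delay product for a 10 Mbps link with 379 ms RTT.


BDP = bandwidth * RTT
= 10 Mbps * 379 ms
= 10 * 1e6 * 379 / 1000 bits
= 3790000 bits
= 473750 bytes
= 462.6465 KB
BDP = 3790000 bits (473750 bytes)


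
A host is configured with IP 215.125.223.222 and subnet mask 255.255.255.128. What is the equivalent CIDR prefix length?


Binary: 11111111.11111111.11111111.10000000
Count leading 1s
Prefix: /25


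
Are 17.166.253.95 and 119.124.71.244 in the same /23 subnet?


Mask: 255.255.254.0
17.166.253.95 AND mask = 17.166.252.0
119.124.71.244 AND mask = 119.124.70.0
No, different subnets (17.166.252.0 vs 119.124.70.0)


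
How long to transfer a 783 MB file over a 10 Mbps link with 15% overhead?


Effective throughput = 10 * (1 - 15/100) = 8.5 Mbps
File size in Mb = 783 * 8 = 6264 Mb
Time = 6264 / 8.5
Time = 736.9412 seconds


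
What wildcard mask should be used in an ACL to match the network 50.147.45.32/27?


Subnet mask: 255.255.255.224
Wildcard = 255.255.255.255 - subnet mask
255 - 255 = 0
255 - 255 = 0
255 - 255 = 0
255 - 224 = 31
Wildcard: 0.0.0.31


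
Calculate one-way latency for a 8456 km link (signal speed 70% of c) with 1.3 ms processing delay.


Speed = 0.7 * 3e5 km/s = 210000 km/s
Propagation delay = 8456 / 210000 = 0.0403 s = 40.2667 ms
Processing delay = 1.3 ms
Total one-way latency = 41.5667 ms


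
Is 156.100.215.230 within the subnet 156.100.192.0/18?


Subnet network: 156.100.192.0
Test IP AND mask: 156.100.192.0
Yes, 156.100.215.230 is in 156.100.192.0/18


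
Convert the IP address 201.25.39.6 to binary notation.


201 = 11001001
25 = 00011001
39 = 00100111
6 = 00000110
Binary: 11001001.00011001.00100111.00000110


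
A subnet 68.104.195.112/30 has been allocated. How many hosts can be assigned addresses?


Host bits = 32 - 30 = 2
Total addresses = 2^2 = 4
Usable = total - 2 (network and broadcast)
Usable hosts: 2


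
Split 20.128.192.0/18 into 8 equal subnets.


New prefix = 18 + 3 = 21
Each subnet has 2048 addresses
  20.128.192.0/21
  20.128.200.0/21
  20.128.208.0/21
  20.128.216.0/21
  20.128.224.0/21
  20.128.232.0/21
  20.128.240.0/21
  20.128.248.0/21
Subnets: 20.128.192.0/21, 20.128.200.0/21, 20.128.208.0/21, 20.128.216.0/21, 20.128.224.0/21, 20.128.232.0/21, 20.128.240.0/21, 20.128.248.0/21


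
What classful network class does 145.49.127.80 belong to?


First octet: 145
Binary: 10010001
10xxxxxx -> Class B (128-191)
Class B, default mask 255.255.0.0 (/16)


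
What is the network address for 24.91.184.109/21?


IP:   00011000.01011011.10111000.01101101
Mask: 11111111.11111111.11111000.00000000
AND operation:
Net:  00011000.01011011.10111000.00000000
Network: 24.91.184.0/21


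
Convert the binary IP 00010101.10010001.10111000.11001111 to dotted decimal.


00010101 = 21
10010001 = 145
10111000 = 184
11001111 = 207
IP: 21.145.184.207


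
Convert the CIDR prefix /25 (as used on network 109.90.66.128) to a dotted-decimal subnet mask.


/25 means 25 network bits, 7 host bits
Binary: 11111111111111111111111110000000
Mask: 255.255.255.128


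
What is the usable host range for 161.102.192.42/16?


Network: 161.102.0.0
Broadcast: 161.102.255.255
First usable = network + 1
Last usable = broadcast - 1
Range: 161.102.0.1 to 161.102.255.254


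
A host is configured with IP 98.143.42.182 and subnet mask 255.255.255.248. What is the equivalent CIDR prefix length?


Binary: 11111111.11111111.11111111.11111000
Count leading 1s
Prefix: /29


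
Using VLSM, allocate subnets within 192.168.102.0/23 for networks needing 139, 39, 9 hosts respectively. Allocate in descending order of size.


139 hosts -> /24 (254 usable): 192.168.102.0/24
39 hosts -> /26 (62 usable): 192.168.103.0/26
9 hosts -> /28 (14 usable): 192.168.103.64/28
Allocation: 192.168.102.0/24 (139 hosts, 254 usable); 192.168.103.0/26 (39 hosts, 62 usable); 192.168.103.64/28 (9 hosts, 14 usable)


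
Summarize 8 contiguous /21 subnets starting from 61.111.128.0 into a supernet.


Original prefix: /21
Number of subnets: 8 = 2^3
New prefix = 21 - 3 = 18
Supernet: 61.111.128.0/18


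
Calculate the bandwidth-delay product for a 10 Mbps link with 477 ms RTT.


BDP = bandwidth * RTT
= 10 Mbps * 477 ms
= 10 * 1e6 * 477 / 1000 bits
= 4770000 bits
= 596250 bytes
= 582.2754 KB
BDP = 4770000 bits (596250 bytes)


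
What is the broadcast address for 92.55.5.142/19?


Network: 92.55.0.0/19
Host bits = 13
Set all host bits to 1:
Broadcast: 92.55.31.255


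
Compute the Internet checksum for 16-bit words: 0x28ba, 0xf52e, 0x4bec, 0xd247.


Sum all words (with carry folding):
+ 0x28ba = 0x28ba
+ 0xf52e = 0x1de9
+ 0x4bec = 0x69d5
+ 0xd247 = 0x3c1d
One's complement: ~0x3c1d
Checksum = 0xc3e2


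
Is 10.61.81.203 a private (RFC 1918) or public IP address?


RFC 1918 private ranges:
  10.0.0.0/8 (10.0.0.0 - 10.255.255.255)
  172.16.0.0/12 (172.16.0.0 - 172.31.255.255)
  192.168.0.0/16 (192.168.0.0 - 192.168.255.255)
Private (in 10.0.0.0/8)


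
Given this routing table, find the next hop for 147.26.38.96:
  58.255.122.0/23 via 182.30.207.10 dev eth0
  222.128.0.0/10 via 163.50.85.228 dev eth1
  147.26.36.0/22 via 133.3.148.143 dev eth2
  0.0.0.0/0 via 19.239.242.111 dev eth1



Longest prefix match for 147.26.38.96:
  /23 58.255.122.0: no
  /10 222.128.0.0: no
  /22 147.26.36.0: MATCH
  /0 0.0.0.0: MATCH
Selected: next-hop 133.3.148.143 via eth2 (matched /22)


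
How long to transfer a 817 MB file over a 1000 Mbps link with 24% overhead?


Effective throughput = 1000 * (1 - 24/100) = 760 Mbps
File size in Mb = 817 * 8 = 6536 Mb
Time = 6536 / 760
Time = 8.6 seconds


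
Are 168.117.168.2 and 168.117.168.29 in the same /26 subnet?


Mask: 255.255.255.192
168.117.168.2 AND mask = 168.117.168.0
168.117.168.29 AND mask = 168.117.168.0
Yes, same subnet (168.117.168.0)


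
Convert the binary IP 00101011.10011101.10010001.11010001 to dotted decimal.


00101011 = 43
10011101 = 157
10010001 = 145
11010001 = 209
IP: 43.157.145.209


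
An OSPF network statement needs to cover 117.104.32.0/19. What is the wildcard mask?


Subnet mask: 255.255.224.0
Wildcard = 255.255.255.255 - subnet mask
255 - 255 = 0
255 - 255 = 0
255 - 224 = 31
255 - 0 = 255
Wildcard: 0.0.31.255


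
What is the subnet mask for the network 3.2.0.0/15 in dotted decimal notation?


/15 means 15 network bits, 17 host bits
Binary: 11111111111111100000000000000000
Mask: 255.254.0.0


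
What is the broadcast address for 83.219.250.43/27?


Network: 83.219.250.32/27
Host bits = 5
Set all host bits to 1:
Broadcast: 83.219.250.63


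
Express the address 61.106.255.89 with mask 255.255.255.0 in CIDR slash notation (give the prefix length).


Binary: 11111111.11111111.11111111.00000000
Count leading 1s
Prefix: /24


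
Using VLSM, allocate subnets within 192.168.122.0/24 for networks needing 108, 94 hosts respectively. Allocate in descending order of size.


108 hosts -> /25 (126 usable): 192.168.122.0/25
94 hosts -> /25 (126 usable): 192.168.122.128/25
Allocation: 192.168.122.0/25 (108 hosts, 126 usable); 192.168.122.128/25 (94 hosts, 126 usable)


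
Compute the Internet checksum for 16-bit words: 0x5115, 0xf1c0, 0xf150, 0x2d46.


Sum all words (with carry folding):
+ 0x5115 = 0x5115
+ 0xf1c0 = 0x42d6
+ 0xf150 = 0x3427
+ 0x2d46 = 0x616d
One's complement: ~0x616d
Checksum = 0x9e92


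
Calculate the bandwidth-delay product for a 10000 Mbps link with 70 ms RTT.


BDP = bandwidth * RTT
= 10000 Mbps * 70 ms
= 10000 * 1e6 * 70 / 1000 bits
= 700000000 bits
= 87500000 bytes
= 85449.2188 KB
BDP = 700000000 bits (87500000 bytes)


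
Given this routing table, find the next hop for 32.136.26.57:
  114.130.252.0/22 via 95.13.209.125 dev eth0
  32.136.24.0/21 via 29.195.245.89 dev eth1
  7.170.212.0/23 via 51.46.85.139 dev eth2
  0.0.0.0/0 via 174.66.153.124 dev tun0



Longest prefix match for 32.136.26.57:
  /22 114.130.252.0: no
  /21 32.136.24.0: MATCH
  /23 7.170.212.0: no
  /0 0.0.0.0: MATCH
Selected: next-hop 29.195.245.89 via eth1 (matched /21)


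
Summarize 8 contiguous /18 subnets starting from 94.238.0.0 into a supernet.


Original prefix: /18
Number of subnets: 8 = 2^3
New prefix = 18 - 3 = 15
Supernet: 94.238.0.0/15


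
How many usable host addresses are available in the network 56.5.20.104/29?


Host bits = 32 - 29 = 3
Total addresses = 2^3 = 8
Usable = total - 2 (network and broadcast)
Usable hosts: 6


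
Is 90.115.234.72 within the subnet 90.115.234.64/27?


Subnet network: 90.115.234.64
Test IP AND mask: 90.115.234.64
Yes, 90.115.234.72 is in 90.115.234.64/27


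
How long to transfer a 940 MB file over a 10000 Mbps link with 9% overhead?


Effective throughput = 10000 * (1 - 9/100) = 9100 Mbps
File size in Mb = 940 * 8 = 7520 Mb
Time = 7520 / 9100
Time = 0.8264 seconds


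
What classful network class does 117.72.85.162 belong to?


First octet: 117
Binary: 01110101
0xxxxxxx -> Class A (1-126)
Class A, default mask 255.0.0.0 (/8)


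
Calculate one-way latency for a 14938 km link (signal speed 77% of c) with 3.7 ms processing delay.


Speed = 0.77 * 3e5 km/s = 231000 km/s
Propagation delay = 14938 / 231000 = 0.0647 s = 64.6667 ms
Processing delay = 3.7 ms
Total one-way latency = 68.3667 ms


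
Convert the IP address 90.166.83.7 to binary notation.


90 = 01011010
166 = 10100110
83 = 01010011
7 = 00000111
Binary: 01011010.10100110.01010011.00000111


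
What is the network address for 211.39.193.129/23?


IP:   11010011.00100111.11000001.10000001
Mask: 11111111.11111111.11111110.00000000
AND operation:
Net:  11010011.00100111.11000000.00000000
Network: 211.39.192.0/23


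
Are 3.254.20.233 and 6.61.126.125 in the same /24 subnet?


Mask: 255.255.255.0
3.254.20.233 AND mask = 3.254.20.0
6.61.126.125 AND mask = 6.61.126.0
No, different subnets (3.254.20.0 vs 6.61.126.0)


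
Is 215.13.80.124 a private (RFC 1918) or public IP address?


RFC 1918 private ranges:
  10.0.0.0/8 (10.0.0.0 - 10.255.255.255)
  172.16.0.0/12 (172.16.0.0 - 172.31.255.255)
  192.168.0.0/16 (192.168.0.0 - 192.168.255.255)
Public (not in any RFC 1918 range)


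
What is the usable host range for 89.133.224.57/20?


Network: 89.133.224.0
Broadcast: 89.133.239.255
First usable = network + 1
Last usable = broadcast - 1
Range: 89.133.224.1 to 89.133.239.254


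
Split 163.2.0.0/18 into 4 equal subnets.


New prefix = 18 + 2 = 20
Each subnet has 4096 addresses
  163.2.0.0/20
  163.2.16.0/20
  163.2.32.0/20
  163.2.48.0/20
Subnets: 163.2.0.0/20, 163.2.16.0/20, 163.2.32.0/20, 163.2.48.0/20


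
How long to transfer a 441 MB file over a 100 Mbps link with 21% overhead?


Effective throughput = 100 * (1 - 21/100) = 79 Mbps
File size in Mb = 441 * 8 = 3528 Mb
Time = 3528 / 79
Time = 44.6582 seconds


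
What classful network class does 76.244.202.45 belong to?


First octet: 76
Binary: 01001100
0xxxxxxx -> Class A (1-126)
Class A, default mask 255.0.0.0 (/8)


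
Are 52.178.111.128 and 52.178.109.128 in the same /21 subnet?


Mask: 255.255.248.0
52.178.111.128 AND mask = 52.178.104.0
52.178.109.128 AND mask = 52.178.104.0
Yes, same subnet (52.178.104.0)


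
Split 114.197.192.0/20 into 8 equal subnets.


New prefix = 20 + 3 = 23
Each subnet has 512 addresses
  114.197.192.0/23
  114.197.194.0/23
  114.197.196.0/23
  114.197.198.0/23
  114.197.200.0/23
  114.197.202.0/23
  114.197.204.0/23
  114.197.206.0/23
Subnets: 114.197.192.0/23, 114.197.194.0/23, 114.197.196.0/23, 114.197.198.0/23, 114.197.200.0/23, 114.197.202.0/23, 114.197.204.0/23, 114.197.206.0/23


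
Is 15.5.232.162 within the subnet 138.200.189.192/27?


Subnet network: 138.200.189.192
Test IP AND mask: 15.5.232.160
No, 15.5.232.162 is not in 138.200.189.192/27


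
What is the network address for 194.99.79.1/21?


IP:   11000010.01100011.01001111.00000001
Mask: 11111111.11111111.11111000.00000000
AND operation:
Net:  11000010.01100011.01001000.00000000
Network: 194.99.72.0/21


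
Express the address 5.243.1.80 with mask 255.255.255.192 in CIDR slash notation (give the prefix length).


Binary: 11111111.11111111.11111111.11000000
Count leading 1s
Prefix: /26


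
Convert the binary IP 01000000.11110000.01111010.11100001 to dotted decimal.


01000000 = 64
11110000 = 240
01111010 = 122
11100001 = 225
IP: 64.240.122.225


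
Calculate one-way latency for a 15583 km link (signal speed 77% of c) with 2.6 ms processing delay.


Speed = 0.77 * 3e5 km/s = 231000 km/s
Propagation delay = 15583 / 231000 = 0.0675 s = 67.4589 ms
Processing delay = 2.6 ms
Total one-way latency = 70.0589 ms


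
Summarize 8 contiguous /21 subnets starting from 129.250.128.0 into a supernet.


Original prefix: /21
Number of subnets: 8 = 2^3
New prefix = 21 - 3 = 18
Supernet: 129.250.128.0/18


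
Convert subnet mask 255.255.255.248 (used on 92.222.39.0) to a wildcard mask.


Subnet mask: 255.255.255.248
Wildcard = 255.255.255.255 - subnet mask
255 - 255 = 0
255 - 255 = 0
255 - 255 = 0
255 - 248 = 7
Wildcard: 0.0.0.7


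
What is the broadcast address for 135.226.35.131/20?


Network: 135.226.32.0/20
Host bits = 12
Set all host bits to 1:
Broadcast: 135.226.47.255


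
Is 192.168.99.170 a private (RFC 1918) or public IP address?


RFC 1918 private ranges:
  10.0.0.0/8 (10.0.0.0 - 10.255.255.255)
  172.16.0.0/12 (172.16.0.0 - 172.31.255.255)
  192.168.0.0/16 (192.168.0.0 - 192.168.255.255)
Private (in 192.168.0.0/16)


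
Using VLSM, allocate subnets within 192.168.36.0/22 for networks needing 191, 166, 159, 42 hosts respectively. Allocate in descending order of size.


191 hosts -> /24 (254 usable): 192.168.36.0/24
166 hosts -> /24 (254 usable): 192.168.37.0/24
159 hosts -> /24 (254 usable): 192.168.38.0/24
42 hosts -> /26 (62 usable): 192.168.39.0/26
Allocation: 192.168.36.0/24 (191 hosts, 254 usable); 192.168.37.0/24 (166 hosts, 254 usable); 192.168.38.0/24 (159 hosts, 254 usable); 192.168.39.0/26 (42 hosts, 62 usable)


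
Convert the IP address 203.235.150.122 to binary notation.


203 = 11001011
235 = 11101011
150 = 10010110
122 = 01111010
Binary: 11001011.11101011.10010110.01111010


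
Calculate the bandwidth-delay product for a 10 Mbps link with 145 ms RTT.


BDP = bandwidth * RTT
= 10 Mbps * 145 ms
= 10 * 1e6 * 145 / 1000 bits
= 1450000 bits
= 181250 bytes
= 177.002 KB
BDP = 1450000 bits (181250 bytes)


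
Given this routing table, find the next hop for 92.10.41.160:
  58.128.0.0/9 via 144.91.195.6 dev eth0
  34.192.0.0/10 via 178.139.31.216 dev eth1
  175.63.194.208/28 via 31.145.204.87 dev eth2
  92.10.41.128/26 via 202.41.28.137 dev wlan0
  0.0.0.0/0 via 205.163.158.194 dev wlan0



Longest prefix match for 92.10.41.160:
  /9 58.128.0.0: no
  /10 34.192.0.0: no
  /28 175.63.194.208: no
  /26 92.10.41.128: MATCH
  /0 0.0.0.0: MATCH
Selected: next-hop 202.41.28.137 via wlan0 (matched /26)


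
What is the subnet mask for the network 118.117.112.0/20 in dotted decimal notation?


/20 means 20 network bits, 12 host bits
Binary: 11111111111111111111000000000000
Mask: 255.255.240.0


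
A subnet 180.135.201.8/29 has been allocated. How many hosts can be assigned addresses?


Host bits = 32 - 29 = 3
Total addresses = 2^3 = 8
Usable = total - 2 (network and broadcast)
Usable hosts: 6


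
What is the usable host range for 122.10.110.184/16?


Network: 122.10.0.0
Broadcast: 122.10.255.255
First usable = network + 1
Last usable = broadcast - 1
Range: 122.10.0.1 to 122.10.255.254


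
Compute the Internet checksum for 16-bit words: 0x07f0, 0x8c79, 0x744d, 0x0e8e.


Sum all words (with carry folding):
+ 0x07f0 = 0x07f0
+ 0x8c79 = 0x9469
+ 0x744d = 0x08b7
+ 0x0e8e = 0x1745
One's complement: ~0x1745
Checksum = 0xe8ba


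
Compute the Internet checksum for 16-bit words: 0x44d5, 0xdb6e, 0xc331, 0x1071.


Sum all words (with carry folding):
+ 0x44d5 = 0x44d5
+ 0xdb6e = 0x2044
+ 0xc331 = 0xe375
+ 0x1071 = 0xf3e6
One's complement: ~0xf3e6
Checksum = 0x0c19


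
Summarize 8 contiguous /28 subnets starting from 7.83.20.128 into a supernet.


Original prefix: /28
Number of subnets: 8 = 2^3
New prefix = 28 - 3 = 25
Supernet: 7.83.20.128/25


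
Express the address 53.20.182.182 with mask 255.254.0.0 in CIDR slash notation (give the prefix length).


Binary: 11111111.11111110.00000000.00000000
Count leading 1s
Prefix: /15
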